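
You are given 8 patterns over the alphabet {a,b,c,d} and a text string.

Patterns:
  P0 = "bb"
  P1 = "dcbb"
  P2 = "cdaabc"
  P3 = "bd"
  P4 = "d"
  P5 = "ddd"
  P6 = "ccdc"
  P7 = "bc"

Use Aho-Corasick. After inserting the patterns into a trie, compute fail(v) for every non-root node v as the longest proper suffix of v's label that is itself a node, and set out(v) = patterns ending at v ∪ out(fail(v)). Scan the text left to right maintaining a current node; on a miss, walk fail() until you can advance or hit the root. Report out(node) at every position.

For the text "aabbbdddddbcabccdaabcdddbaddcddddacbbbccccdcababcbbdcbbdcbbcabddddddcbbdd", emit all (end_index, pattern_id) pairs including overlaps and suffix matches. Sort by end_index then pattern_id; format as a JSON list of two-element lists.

Build automaton:
Trie (insert patterns):
  0='ε' goto b→1 c→7 d→3
  1='b' goto b→2 c→19 d→13
  2='bb' goto ·  ←P0
  3='d' goto c→4 d→14  ←P4
  4='dc' goto b→5
  5='dcb' goto b→6
  6='dcbb' goto ·  ←P1
  7='c' goto c→16 d→8
  8='cd' goto a→9
  9='cda' goto a→10
  10='cdaa' goto b→11
  11='cdaab' goto c→12
  12='cdaabc' goto ·  ←P2
  13='bd' goto ·  ←P3
  14='dd' goto d→15
  15='ddd' goto ·  ←P5
  16='cc' goto d→17
  17='ccd' goto c→18
  18='ccdc' goto ·  ←P6
  19='bc' goto ·  ←P7

Failure links (BFS by depth):
  fail(1) 'b': from fail(0)=0 chase 'b': 0 ⇒ 0;  out=∅∪out(0)=∅
  fail(3) 'd': from fail(0)=0 chase 'd': 0 ⇒ 0;  out={4}∪out(0)={4}
  fail(7) 'c': from fail(0)=0 chase 'c': 0 ⇒ 0;  out=∅∪out(0)=∅
  fail(2) 'bb': from fail(1)=0 chase 'b': 0 ⇒ 1;  out={0}∪out(1)={0}
  fail(4) 'dc': from fail(3)=0 chase 'c': 0 ⇒ 7;  out=∅∪out(7)=∅
  fail(8) 'cd': from fail(7)=0 chase 'd': 0 ⇒ 3;  out=∅∪out(3)={4}
  fail(13) 'bd': from fail(1)=0 chase 'd': 0 ⇒ 3;  out={3}∪out(3)={3,4}
  fail(14) 'dd': from fail(3)=0 chase 'd': 0 ⇒ 3;  out=∅∪out(3)={4}
  fail(16) 'cc': from fail(7)=0 chase 'c': 0 ⇒ 7;  out=∅∪out(7)=∅
  fail(19) 'bc': from fail(1)=0 chase 'c': 0 ⇒ 7;  out={7}∪out(7)={7}
  fail(5) 'dcb': from fail(4)=7 chase 'b': 7→0 ⇒ 1;  out=∅∪out(1)=∅
  fail(9) 'cda': from fail(8)=3 chase 'a': 3→0 ⇒ 0;  out=∅∪out(0)=∅
  fail(15) 'ddd': from fail(14)=3 chase 'd': 3 ⇒ 14;  out={5}∪out(14)={4,5}
  fail(17) 'ccd': from fail(16)=7 chase 'd': 7 ⇒ 8;  out=∅∪out(8)={4}
  fail(6) 'dcbb': from fail(5)=1 chase 'b': 1 ⇒ 2;  out={1}∪out(2)={0,1}
  fail(10) 'cdaa': from fail(9)=0 chase 'a': 0 ⇒ 0;  out=∅∪out(0)=∅
  fail(18) 'ccdc': from fail(17)=8 chase 'c': 8→3 ⇒ 4;  out={6}∪out(4)={6}
  fail(11) 'cdaab': from fail(10)=0 chase 'b': 0 ⇒ 1;  out=∅∪out(1)=∅
  fail(12) 'cdaabc': from fail(11)=1 chase 'c': 1 ⇒ 19;  out={2}∪out(19)={2,7}

Run:
[0] read 'a'  n0⇒n0
[1] read 'a'  n0⇒n0
[2] read 'b'  n0⇒n1
[3] read 'b'  n1⇒n2  ** P0@[2:3]
[4] read 'b'  n2⇒n2 ·f  ** P0@[3:4]
[5] read 'd'  n2⇒n13 ·f  ** P3@[4:5],P4@[5:5]
[6] read 'd'  n13⇒n14 ·f  ** P4@[6:6]
[7] read 'd'  n14⇒n15  ** P4@[7:7],P5@[5:7]
[8] read 'd'  n15⇒n15 ·f  ** P4@[8:8],P5@[6:8]
[9] read 'd'  n15⇒n15 ·f  ** P4@[9:9],P5@[7:9]
[10] read 'b'  n15⇒n1 ·f
[11] read 'c'  n1⇒n19  ** P7@[10:11]
[12] read 'a'  n19⇒n0 ·f
[13] read 'b'  n0⇒n1
[14] read 'c'  n1⇒n19  ** P7@[13:14]
[15] read 'c'  n19⇒n16 ·f
[16] read 'd'  n16⇒n17  ** P4@[16:16]
[17] read 'a'  n17⇒n9 ·f
[18] read 'a'  n9⇒n10
[19] read 'b'  n10⇒n11
[20] read 'c'  n11⇒n12  ** P2@[15:20],P7@[19:20]
[21] read 'd'  n12⇒n8 ·f  ** P4@[21:21]
[22] read 'd'  n8⇒n14 ·f  ** P4@[22:22]
[23] read 'd'  n14⇒n15  ** P4@[23:23],P5@[21:23]
[24] read 'b'  n15⇒n1 ·f
[25] read 'a'  n1⇒n0 ·f
[26] read 'd'  n0⇒n3  ** P4@[26:26]
[27] read 'd'  n3⇒n14  ** P4@[27:27]
[28] read 'c'  n14⇒n4 ·f
[29] read 'd'  n4⇒n8 ·f  ** P4@[29:29]
[30] read 'd'  n8⇒n14 ·f  ** P4@[30:30]
[31] read 'd'  n14⇒n15  ** P4@[31:31],P5@[29:31]
[32] read 'd'  n15⇒n15 ·f  ** P4@[32:32],P5@[30:32]
[33] read 'a'  n15⇒n0 ·f
[34] read 'c'  n0⇒n7
[35] read 'b'  n7⇒n1 ·f
[36] read 'b'  n1⇒n2  ** P0@[35:36]
[37] read 'b'  n2⇒n2 ·f  ** P0@[36:37]
[38] read 'c'  n2⇒n19 ·f  ** P7@[37:38]
[39] read 'c'  n19⇒n16 ·f
[40] read 'c'  n16⇒n16 ·f
[41] read 'c'  n16⇒n16 ·f
[42] read 'd'  n16⇒n17  ** P4@[42:42]
[43] read 'c'  n17⇒n18  ** P6@[40:43]
[44] read 'a'  n18⇒n0 ·f
[45] read 'b'  n0⇒n1
[46] read 'a'  n1⇒n0 ·f
[47] read 'b'  n0⇒n1
[48] read 'c'  n1⇒n19  ** P7@[47:48]
[49] read 'b'  n19⇒n1 ·f
[50] read 'b'  n1⇒n2  ** P0@[49:50]
[51] read 'd'  n2⇒n13 ·f  ** P3@[50:51],P4@[51:51]
[52] read 'c'  n13⇒n4 ·f
[53] read 'b'  n4⇒n5
[54] read 'b'  n5⇒n6  ** P0@[53:54],P1@[51:54]
[55] read 'd'  n6⇒n13 ·f  ** P3@[54:55],P4@[55:55]
[56] read 'c'  n13⇒n4 ·f
[57] read 'b'  n4⇒n5
[58] read 'b'  n5⇒n6  ** P0@[57:58],P1@[55:58]
[59] read 'c'  n6⇒n19 ·f  ** P7@[58:59]
[60] read 'a'  n19⇒n0 ·f
[61] read 'b'  n0⇒n1
[62] read 'd'  n1⇒n13  ** P3@[61:62],P4@[62:62]
[63] read 'd'  n13⇒n14 ·f  ** P4@[63:63]
[64] read 'd'  n14⇒n15  ** P4@[64:64],P5@[62:64]
[65] read 'd'  n15⇒n15 ·f  ** P4@[65:65],P5@[63:65]
[66] read 'd'  n15⇒n15 ·f  ** P4@[66:66],P5@[64:66]
[67] read 'd'  n15⇒n15 ·f  ** P4@[67:67],P5@[65:67]
[68] read 'c'  n15⇒n4 ·f
[69] read 'b'  n4⇒n5
[70] read 'b'  n5⇒n6  ** P0@[69:70],P1@[67:70]
[71] read 'd'  n6⇒n13 ·f  ** P3@[70:71],P4@[71:71]
[72] read 'd'  n13⇒n14 ·f  ** P4@[72:72]

All matches (sorted): [[3,0],[4,0],[5,3],[5,4],[6,4],[7,4],[7,5],[8,4],[8,5],[9,4],[9,5],[11,7],[14,7],[16,4],[20,2],[20,7],[21,4],[22,4],[23,4],[23,5],[26,4],[27,4],[29,4],[30,4],[31,4],[31,5],[32,4],[32,5],[36,0],[37,0],[38,7],[42,4],[43,6],[48,7],[50,0],[51,3],[51,4],[54,0],[54,1],[55,3],[55,4],[58,0],[58,1],[59,7],[62,3],[62,4],[63,4],[64,4],[64,5],[65,4],[65,5],[66,4],[66,5],[67,4],[67,5],[70,0],[70,1],[71,3],[71,4],[72,4]]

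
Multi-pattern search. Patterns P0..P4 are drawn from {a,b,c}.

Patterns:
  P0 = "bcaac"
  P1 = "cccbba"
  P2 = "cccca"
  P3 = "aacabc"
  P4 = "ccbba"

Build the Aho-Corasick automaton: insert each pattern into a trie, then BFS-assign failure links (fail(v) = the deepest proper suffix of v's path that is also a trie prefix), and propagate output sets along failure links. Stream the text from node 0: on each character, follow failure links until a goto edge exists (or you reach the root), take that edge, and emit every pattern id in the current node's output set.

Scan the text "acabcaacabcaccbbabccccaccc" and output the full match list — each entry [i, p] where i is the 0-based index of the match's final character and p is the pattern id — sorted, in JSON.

Build:
Trie nodes:
  0='ε' goto a→14 b→1 c→6
  1='b' goto c→2
  2='bc' goto a→3
  3='bca' goto a→4
  4='bcaa' goto c→5
  5='bcaac' goto ·  [P0 ends]
  6='c' goto c→7
  7='cc' goto b→20 c→8
  8='ccc' goto b→9 c→12
  9='cccb' goto b→10
  10='cccbb' goto a→11
  11='cccbba' goto ·  [P1 ends]
  12='cccc' goto a→13
  13='cccca' goto ·  [P2 ends]
  14='a' goto a→15
  15='aa' goto c→16
  16='aac' goto a→17
  17='aaca' goto b→18
  18='aacab' goto c→19
  19='aacabc' goto ·  [P3 ends]
  20='ccb' goto b→21
  21='ccbb' goto a→22
  22='ccbba' goto ·  [P4 ends]

Failure links (BFS by depth):
  n1('b'): parent n0 fail=0; on 'b' 0 → fail=0;  out ∅∪∅=∅
  n6('c'): parent n0 fail=0; on 'c' 0 → fail=0;  out ∅∪∅=∅
  n14('a'): parent n0 fail=0; on 'a' 0 → fail=0;  out ∅∪∅=∅
  n2('bc'): parent n1 fail=0; on 'c' 0 → fail=6;  out ∅∪∅=∅
  n7('cc'): parent n6 fail=0; on 'c' 0 → fail=6;  out ∅∪∅=∅
  n15('aa'): parent n14 fail=0; on 'a' 0 → fail=14;  out ∅∪∅=∅
  n3('bca'): parent n2 fail=6; on 'a' 6→0 → fail=14;  out ∅∪∅=∅
  n8('ccc'): parent n7 fail=6; on 'c' 6 → fail=7;  out ∅∪∅=∅
  n16('aac'): parent n15 fail=14; on 'c' 14→0 → fail=6;  out ∅∪∅=∅
  n20('ccb'): parent n7 fail=6; on 'b' 6→0 → fail=1;  out ∅∪∅=∅
  n4('bcaa'): parent n3 fail=14; on 'a' 14 → fail=15;  out ∅∪∅=∅
  n9('cccb'): parent n8 fail=7; on 'b' 7 → fail=20;  out ∅∪∅=∅
  n12('cccc'): parent n8 fail=7; on 'c' 7 → fail=8;  out ∅∪∅=∅
  n17('aaca'): parent n16 fail=6; on 'a' 6→0 → fail=14;  out ∅∪∅=∅
  n21('ccbb'): parent n20 fail=1; on 'b' 1→0 → fail=1;  out ∅∪∅=∅
  n5('bcaac'): parent n4 fail=15; on 'c' 15 → fail=16;  out {0}∪∅={0}
  n10('cccbb'): parent n9 fail=20; on 'b' 20 → fail=21;  out ∅∪∅=∅
  n13('cccca'): parent n12 fail=8; on 'a' 8→7→6→0 → fail=14;  out {2}∪∅={2}
  n18('aacab'): parent n17 fail=14; on 'b' 14→0 → fail=1;  out ∅∪∅=∅
  n22('ccbba'): parent n21 fail=1; on 'a' 1→0 → fail=14;  out {4}∪∅={4}
  n11('cccbba'): parent n10 fail=21; on 'a' 21 → fail=22;  out {1}∪{4}={1,4}
  n19('aacabc'): parent n18 fail=1; on 'c' 1 → fail=2;  out {3}∪∅={3}

Text stream:
[0] read 'a'  n0⇒n14
[1] read 'c'  n14⇒n6 (via fail)
[2] read 'a'  n6⇒n14 (via fail)
[3] read 'b'  n14⇒n1 (via fail)
[4] read 'c'  n1⇒n2
[5] read 'a'  n2⇒n3
[6] read 'a'  n3⇒n4
[7] read 'c'  n4⇒n5  ** P0@[3:7]
[8] read 'a'  n5⇒n17 (via fail)
[9] read 'b'  n17⇒n18
[10] read 'c'  n18⇒n19  ** P3@[5:10]
[11] read 'a'  n19⇒n3 (via fail)
[12] read 'c'  n3⇒n6 (via fail)
[13] read 'c'  n6⇒n7
[14] read 'b'  n7⇒n20
[15] read 'b'  n20⇒n21
[16] read 'a'  n21⇒n22  ** P4@[12:16]
[17] read 'b'  n22⇒n1 (via fail)
[18] read 'c'  n1⇒n2
[19] read 'c'  n2⇒n7 (via fail)
[20] read 'c'  n7⇒n8
[21] read 'c'  n8⇒n12
[22] read 'a'  n12⇒n13  ** P2@[18:22]
[23] read 'c'  n13⇒n6 (via fail)
[24] read 'c'  n6⇒n7
[25] read 'c'  n7⇒n8

Matches: [[7,0],[10,3],[16,4],[22,2]]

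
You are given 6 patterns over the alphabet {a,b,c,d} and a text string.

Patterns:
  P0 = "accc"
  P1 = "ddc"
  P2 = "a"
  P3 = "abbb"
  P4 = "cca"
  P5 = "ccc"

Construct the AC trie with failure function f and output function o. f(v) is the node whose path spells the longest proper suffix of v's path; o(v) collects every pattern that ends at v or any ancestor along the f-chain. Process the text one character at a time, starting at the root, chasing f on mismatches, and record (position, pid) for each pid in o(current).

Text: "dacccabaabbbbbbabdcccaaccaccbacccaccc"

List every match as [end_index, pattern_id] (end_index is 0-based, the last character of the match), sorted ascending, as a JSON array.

Build automaton:
Trie (insert patterns):
  n0 'ε': a→1 c→11 d→5
  n1 'a': b→8 c→2  [P2 ends]
  n2 'ac': c→3
  n3 'acc': c→4
  n4 'accc': ·  [P0 ends]
  n5 'd': d→6
  n6 'dd': c→7
  n7 'ddc': ·  [P1 ends]
  n8 'ab': b→9
  n9 'abb': b→10
  n10 'abbb': ·  [P3 ends]
  n11 'c': c→12
  n12 'cc': a→13 c→14
  n13 'cca': ·  [P4 ends]
  n14 'ccc': ·  [P5 ends]

BFS fail/out derivation:
  n1('a'): parent n0 fail=0; on 'a' 0 → fail=0;  out {2}∪∅={2}
  n5('d'): parent n0 fail=0; on 'd' 0 → fail=0;  out ∅∪∅=∅
  n11('c'): parent n0 fail=0; on 'c' 0 → fail=0;  out ∅∪∅=∅
  n2('ac'): parent n1 fail=0; on 'c' 0 → fail=11;  out ∅∪∅=∅
  n6('dd'): parent n5 fail=0; on 'd' 0 → fail=5;  out ∅∪∅=∅
  n8('ab'): parent n1 fail=0; on 'b' 0 → fail=0;  out ∅∪∅=∅
  n12('cc'): parent n11 fail=0; on 'c' 0 → fail=11;  out ∅∪∅=∅
  n3('acc'): parent n2 fail=11; on 'c' 11 → fail=12;  out ∅∪∅=∅
  n7('ddc'): parent n6 fail=5; on 'c' 5→0 → fail=11;  out {1}∪∅={1}
  n9('abb'): parent n8 fail=0; on 'b' 0 → fail=0;  out ∅∪∅=∅
  n13('cca'): parent n12 fail=11; on 'a' 11→0 → fail=1;  out {4}∪{2}={2,4}
  n14('ccc'): parent n12 fail=11; on 'c' 11 → fail=12;  out {5}∪∅={5}
  n4('accc'): parent n3 fail=12; on 'c' 12 → fail=14;  out {0}∪{5}={0,5}
  n10('abbb'): parent n9 fail=0; on 'b' 0 → fail=0;  out {3}∪∅={3}

Text stream:
i=0 'd': node 0→5
i=1 'a': node 5→1 ·f  → match P2@[1:1]
i=2 'c': node 1→2
i=3 'c': node 2→3
i=4 'c': node 3→4  → match P0@[1:4],P5@[2:4]
i=5 'a': node 4→13 ·f  → match P2@[5:5],P4@[3:5]
i=6 'b': node 13→8 ·f
i=7 'a': node 8→1 ·f  → match P2@[7:7]
i=8 'a': node 1→1 ·f  → match P2@[8:8]
i=9 'b': node 1→8
i=10 'b': node 8→9
i=11 'b': node 9→10  → match P3@[8:11]
i=12 'b': node 10→0 ·f
i=13 'b': node 0→0
i=14 'b': node 0→0
i=15 'a': node 0→1  → match P2@[15:15]
i=16 'b': node 1→8
i=17 'd': node 8→5 ·f
i=18 'c': node 5→11 ·f
i=19 'c': node 11→12
i=20 'c': node 12→14  → match P5@[18:20]
i=21 'a': node 14→13 ·f  → match P2@[21:21],P4@[19:21]
i=22 'a': node 13→1 ·f  → match P2@[22:22]
i=23 'c': node 1→2
i=24 'c': node 2→3
i=25 'a': node 3→13 ·f  → match P2@[25:25],P4@[23:25]
i=26 'c': node 13→2 ·f
i=27 'c': node 2→3
i=28 'b': node 3→0 ·f
i=29 'a': node 0→1  → match P2@[29:29]
i=30 'c': node 1→2
i=31 'c': node 2→3
i=32 'c': node 3→4  → match P0@[29:32],P5@[30:32]
i=33 'a': node 4→13 ·f  → match P2@[33:33],P4@[31:33]
i=34 'c': node 13→2 ·f
i=35 'c': node 2→3
i=36 'c': node 3→4  → match P0@[33:36],P5@[34:36]

Result: [[1,2],[4,0],[4,5],[5,2],[5,4],[7,2],[8,2],[11,3],[15,2],[20,5],[21,2],[21,4],[22,2],[25,2],[25,4],[29,2],[32,0],[32,5],[33,2],[33,4],[36,0],[36,5]]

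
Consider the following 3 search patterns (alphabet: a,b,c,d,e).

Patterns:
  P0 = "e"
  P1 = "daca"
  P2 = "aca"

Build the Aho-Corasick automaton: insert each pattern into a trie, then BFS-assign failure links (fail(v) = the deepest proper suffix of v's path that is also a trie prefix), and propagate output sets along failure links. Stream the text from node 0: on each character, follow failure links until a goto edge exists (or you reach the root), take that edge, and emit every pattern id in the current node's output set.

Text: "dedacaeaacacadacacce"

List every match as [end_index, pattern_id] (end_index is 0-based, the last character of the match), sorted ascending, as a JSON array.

Build:
Trie nodes:
  n0 'ε': a→6 d→2 e→1
  n1 'e': ·  [P0 ends]
  n2 'd': a→3
  n3 'da': c→4
  n4 'dac': a→5
  n5 'daca': ·  [P1 ends]
  n6 'a': c→7
  n7 'ac': a→8
  n8 'aca': ·  [P2 ends]

BFS fail/out derivation:
  n1('e'): parent n0 fail=0; on 'e' 0 → fail=0;  out {0}∪∅={0}
  n2('d'): parent n0 fail=0; on 'd' 0 → fail=0;  out ∅∪∅=∅
  n6('a'): parent n0 fail=0; on 'a' 0 → fail=0;  out ∅∪∅=∅
  n3('da'): parent n2 fail=0; on 'a' 0 → fail=6;  out ∅∪∅=∅
  n7('ac'): parent n6 fail=0; on 'c' 0 → fail=0;  out ∅∪∅=∅
  n4('dac'): parent n3 fail=6; on 'c' 6 → fail=7;  out ∅∪∅=∅
  n8('aca'): parent n7 fail=0; on 'a' 0 → fail=6;  out {2}∪∅={2}
  n5('daca'): parent n4 fail=7; on 'a' 7 → fail=8;  out {1}∪{2}={1,2}

Text stream:
[0] read 'd'  n0⇒n2
[1] read 'e'  n2⇒n1 (via fail)  emit P0@[1:1]
[2] read 'd'  n1⇒n2 (via fail)
[3] read 'a'  n2⇒n3
[4] read 'c'  n3⇒n4
[5] read 'a'  n4⇒n5  emit P1@[2:5],P2@[3:5]
[6] read 'e'  n5⇒n1 (via fail)  emit P0@[6:6]
[7] read 'a'  n1⇒n6 (via fail)
[8] read 'a'  n6⇒n6 (via fail)
[9] read 'c'  n6⇒n7
[10] read 'a'  n7⇒n8  emit P2@[8:10]
[11] read 'c'  n8⇒n7 (via fail)
[12] read 'a'  n7⇒n8  emit P2@[10:12]
[13] read 'd'  n8⇒n2 (via fail)
[14] read 'a'  n2⇒n3
[15] read 'c'  n3⇒n4
[16] read 'a'  n4⇒n5  emit P1@[13:16],P2@[14:16]
[17] read 'c'  n5⇒n7 (via fail)
[18] read 'c'  n7⇒n0 (via fail)
[19] read 'e'  n0⇒n1  emit P0@[19:19]

Matches: [[1,0],[5,1],[5,2],[6,0],[10,2],[12,2],[16,1],[16,2],[19,0]]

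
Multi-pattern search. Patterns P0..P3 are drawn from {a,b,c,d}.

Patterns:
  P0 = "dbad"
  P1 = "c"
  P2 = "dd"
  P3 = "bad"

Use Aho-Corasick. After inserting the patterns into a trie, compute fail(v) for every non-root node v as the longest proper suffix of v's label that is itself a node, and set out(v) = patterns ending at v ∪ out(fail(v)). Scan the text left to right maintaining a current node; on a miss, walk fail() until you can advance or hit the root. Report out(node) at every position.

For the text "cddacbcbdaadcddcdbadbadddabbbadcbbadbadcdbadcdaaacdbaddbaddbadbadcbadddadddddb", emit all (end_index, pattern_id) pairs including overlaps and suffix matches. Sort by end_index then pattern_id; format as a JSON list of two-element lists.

Construct AC machine:
Trie nodes:
  n0 'ε': b→7 c→5 d→1
  n1 'd': b→2 d→6
  n2 'db': a→3
  n3 'dba': d→4
  n4 'dbad': ·  ←P0
  n5 'c': ·  ←P1
  n6 'dd': ·  ←P2
  n7 'b': a→8
  n8 'ba': d→9
  n9 'bad': ·  ←P3

BFS fail/out derivation:
  n1('d'): parent n0 fail=0; on 'd' 0 → fail=0;  out ∅∪∅=∅
  n5('c'): parent n0 fail=0; on 'c' 0 → fail=0;  out {1}∪∅={1}
  n7('b'): parent n0 fail=0; on 'b' 0 → fail=0;  out ∅∪∅=∅
  n2('db'): parent n1 fail=0; on 'b' 0 → fail=7;  out ∅∪∅=∅
  n6('dd'): parent n1 fail=0; on 'd' 0 → fail=1;  out {2}∪∅={2}
  n8('ba'): parent n7 fail=0; on 'a' 0 → fail=0;  out ∅∪∅=∅
  n3('dba'): parent n2 fail=7; on 'a' 7 → fail=8;  out ∅∪∅=∅
  n9('bad'): parent n8 fail=0; on 'd' 0 → fail=1;  out {3}∪∅={3}
  n4('dbad'): parent n3 fail=8; on 'd' 8 → fail=9;  out {0}∪{3}={0,3}

Scan:
[0] read 'c'  n0⇒n5  → match P1@[0:0]
[1] read 'd'  n5⇒n1 ·f
[2] read 'd'  n1⇒n6  → match P2@[1:2]
[3] read 'a'  n6⇒n0 ·f
[4] read 'c'  n0⇒n5  → match P1@[4:4]
[5] read 'b'  n5⇒n7 ·f
[6] read 'c'  n7⇒n5 ·f  → match P1@[6:6]
[7] read 'b'  n5⇒n7 ·f
[8] read 'd'  n7⇒n1 ·f
[9] read 'a'  n1⇒n0 ·f
[10] read 'a'  n0⇒n0
[11] read 'd'  n0⇒n1
[12] read 'c'  n1⇒n5 ·f  → match P1@[12:12]
[13] read 'd'  n5⇒n1 ·f
[14] read 'd'  n1⇒n6  → match P2@[13:14]
[15] read 'c'  n6⇒n5 ·f  → match P1@[15:15]
[16] read 'd'  n5⇒n1 ·f
[17] read 'b'  n1⇒n2
[18] read 'a'  n2⇒n3
[19] read 'd'  n3⇒n4  → match P0@[16:19],P3@[17:19]
[20] read 'b'  n4⇒n2 ·f
[21] read 'a'  n2⇒n3
[22] read 'd'  n3⇒n4  → match P0@[19:22],P3@[20:22]
[23] read 'd'  n4⇒n6 ·f  → match P2@[22:23]
[24] read 'd'  n6⇒n6 ·f  → match P2@[23:24]
[25] read 'a'  n6⇒n0 ·f
[26] read 'b'  n0⇒n7
[27] read 'b'  n7⇒n7 ·f
[28] read 'b'  n7⇒n7 ·f
[29] read 'a'  n7⇒n8
[30] read 'd'  n8⇒n9  → match P3@[28:30]
[31] read 'c'  n9⇒n5 ·f  → match P1@[31:31]
[32] read 'b'  n5⇒n7 ·f
[33] read 'b'  n7⇒n7 ·f
[34] read 'a'  n7⇒n8
[35] read 'd'  n8⇒n9  → match P3@[33:35]
[36] read 'b'  n9⇒n2 ·f
[37] read 'a'  n2⇒n3
[38] read 'd'  n3⇒n4  → match P0@[35:38],P3@[36:38]
[39] read 'c'  n4⇒n5 ·f  → match P1@[39:39]
[40] read 'd'  n5⇒n1 ·f
[41] read 'b'  n1⇒n2
[42] read 'a'  n2⇒n3
[43] read 'd'  n3⇒n4  → match P0@[40:43],P3@[41:43]
[44] read 'c'  n4⇒n5 ·f  → match P1@[44:44]
[45] read 'd'  n5⇒n1 ·f
[46] read 'a'  n1⇒n0 ·f
[47] read 'a'  n0⇒n0
[48] read 'a'  n0⇒n0
[49] read 'c'  n0⇒n5  → match P1@[49:49]
[50] read 'd'  n5⇒n1 ·f
[51] read 'b'  n1⇒n2
[52] read 'a'  n2⇒n3
[53] read 'd'  n3⇒n4  → match P0@[50:53],P3@[51:53]
[54] read 'd'  n4⇒n6 ·f  → match P2@[53:54]
[55] read 'b'  n6⇒n2 ·f
[56] read 'a'  n2⇒n3
[57] read 'd'  n3⇒n4  → match P0@[54:57],P3@[55:57]
[58] read 'd'  n4⇒n6 ·f  → match P2@[57:58]
[59] read 'b'  n6⇒n2 ·f
[60] read 'a'  n2⇒n3
[61] read 'd'  n3⇒n4  → match P0@[58:61],P3@[59:61]
[62] read 'b'  n4⇒n2 ·f
[63] read 'a'  n2⇒n3
[64] read 'd'  n3⇒n4  → match P0@[61:64],P3@[62:64]
[65] read 'c'  n4⇒n5 ·f  → match P1@[65:65]
[66] read 'b'  n5⇒n7 ·f
[67] read 'a'  n7⇒n8
[68] read 'd'  n8⇒n9  → match P3@[66:68]
[69] read 'd'  n9⇒n6 ·f  → match P2@[68:69]
[70] read 'd'  n6⇒n6 ·f  → match P2@[69:70]
[71] read 'a'  n6⇒n0 ·f
[72] read 'd'  n0⇒n1
[73] read 'd'  n1⇒n6  → match P2@[72:73]
[74] read 'd'  n6⇒n6 ·f  → match P2@[73:74]
[75] read 'd'  n6⇒n6 ·f  → match P2@[74:75]
[76] read 'd'  n6⇒n6 ·f  → match P2@[75:76]
[77] read 'b'  n6⇒n2 ·f

All matches (sorted): [[0,1],[2,2],[4,1],[6,1],[12,1],[14,2],[15,1],[19,0],[19,3],[22,0],[22,3],[23,2],[24,2],[30,3],[31,1],[35,3],[38,0],[38,3],[39,1],[43,0],[43,3],[44,1],[49,1],[53,0],[53,3],[54,2],[57,0],[57,3],[58,2],[61,0],[61,3],[64,0],[64,3],[65,1],[68,3],[69,2],[70,2],[73,2],[74,2],[75,2],[76,2]]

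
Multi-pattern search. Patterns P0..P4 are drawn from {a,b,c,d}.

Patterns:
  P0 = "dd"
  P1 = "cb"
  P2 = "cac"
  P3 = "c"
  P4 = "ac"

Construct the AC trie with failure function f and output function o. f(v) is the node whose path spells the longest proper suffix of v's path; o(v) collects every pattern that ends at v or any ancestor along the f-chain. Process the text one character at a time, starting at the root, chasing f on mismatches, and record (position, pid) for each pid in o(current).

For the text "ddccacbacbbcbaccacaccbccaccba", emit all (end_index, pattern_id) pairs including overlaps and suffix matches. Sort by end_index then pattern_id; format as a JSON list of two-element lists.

Build:
Trie (insert patterns):
  0='ε' goto a→7 c→3 d→1
  1='d' goto d→2
  2='dd' goto ·  [P0 ends]
  3='c' goto a→5 b→4  [P3 ends]
  4='cb' goto ·  [P1 ends]
  5='ca' goto c→6
  6='cac' goto ·  [P2 ends]
  7='a' goto c→8
  8='ac' goto ·  [P4 ends]

BFS fail/out derivation:
  fail(1) 'd': from fail(0)=0 chase 'd': 0 ⇒ 0;  out=∅∪out(0)=∅
  fail(3) 'c': from fail(0)=0 chase 'c': 0 ⇒ 0;  out={3}∪out(0)={3}
  fail(7) 'a': from fail(0)=0 chase 'a': 0 ⇒ 0;  out=∅∪out(0)=∅
  fail(2) 'dd': from fail(1)=0 chase 'd': 0 ⇒ 1;  out={0}∪out(1)={0}
  fail(4) 'cb': from fail(3)=0 chase 'b': 0 ⇒ 0;  out={1}∪out(0)={1}
  fail(5) 'ca': from fail(3)=0 chase 'a': 0 ⇒ 7;  out=∅∪out(7)=∅
  fail(8) 'ac': from fail(7)=0 chase 'c': 0 ⇒ 3;  out={4}∪out(3)={3,4}
  fail(6) 'cac': from fail(5)=7 chase 'c': 7 ⇒ 8;  out={2}∪out(8)={2,3,4}

Run:
[0] read 'd'  n0⇒n1
[1] read 'd'  n1⇒n2  ** P0@[0:1]
[2] read 'c'  n2⇒n3 (fail-walked)  ** P3@[2:2]
[3] read 'c'  n3⇒n3 (fail-walked)  ** P3@[3:3]
[4] read 'a'  n3⇒n5
[5] read 'c'  n5⇒n6  ** P2@[3:5],P3@[5:5],P4@[4:5]
[6] read 'b'  n6⇒n4 (fail-walked)  ** P1@[5:6]
[7] read 'a'  n4⇒n7 (fail-walked)
[8] read 'c'  n7⇒n8  ** P3@[8:8],P4@[7:8]
[9] read 'b'  n8⇒n4 (fail-walked)  ** P1@[8:9]
[10] read 'b'  n4⇒n0 (fail-walked)
[11] read 'c'  n0⇒n3  ** P3@[11:11]
[12] read 'b'  n3⇒n4  ** P1@[11:12]
[13] read 'a'  n4⇒n7 (fail-walked)
[14] read 'c'  n7⇒n8  ** P3@[14:14],P4@[13:14]
[15] read 'c'  n8⇒n3 (fail-walked)  ** P3@[15:15]
[16] read 'a'  n3⇒n5
[17] read 'c'  n5⇒n6  ** P2@[15:17],P3@[17:17],P4@[16:17]
[18] read 'a'  n6⇒n5 (fail-walked)
[19] read 'c'  n5⇒n6  ** P2@[17:19],P3@[19:19],P4@[18:19]
[20] read 'c'  n6⇒n3 (fail-walked)  ** P3@[20:20]
[21] read 'b'  n3⇒n4  ** P1@[20:21]
[22] read 'c'  n4⇒n3 (fail-walked)  ** P3@[22:22]
[23] read 'c'  n3⇒n3 (fail-walked)  ** P3@[23:23]
[24] read 'a'  n3⇒n5
[25] read 'c'  n5⇒n6  ** P2@[23:25],P3@[25:25],P4@[24:25]
[26] read 'c'  n6⇒n3 (fail-walked)  ** P3@[26:26]
[27] read 'b'  n3⇒n4  ** P1@[26:27]
[28] read 'a'  n4⇒n7 (fail-walked)

Result: [[1,0],[2,3],[3,3],[5,2],[5,3],[5,4],[6,1],[8,3],[8,4],[9,1],[11,3],[12,1],[14,3],[14,4],[15,3],[17,2],[17,3],[17,4],[19,2],[19,3],[19,4],[20,3],[21,1],[22,3],[23,3],[25,2],[25,3],[25,4],[26,3],[27,1]]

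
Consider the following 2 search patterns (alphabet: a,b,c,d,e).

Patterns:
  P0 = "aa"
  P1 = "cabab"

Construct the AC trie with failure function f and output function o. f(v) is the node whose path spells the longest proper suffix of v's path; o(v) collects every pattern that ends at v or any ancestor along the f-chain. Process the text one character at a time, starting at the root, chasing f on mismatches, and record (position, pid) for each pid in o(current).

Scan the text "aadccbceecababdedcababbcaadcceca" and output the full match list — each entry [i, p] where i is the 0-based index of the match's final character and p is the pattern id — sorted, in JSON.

Construct AC machine:
Trie (insert patterns):
  0='ε' goto a→1 c→3
  1='a' goto a→2
  2='aa' goto ·  ←P0
  3='c' goto a→4
  4='ca' goto b→5
  5='cab' goto a→6
  6='caba' goto b→7
  7='cabab' goto ·  ←P1

BFS fail/out derivation:
  n1('a'): parent n0 fail=0; on 'a' 0 → fail=0;  out ∅∪∅=∅
  n3('c'): parent n0 fail=0; on 'c' 0 → fail=0;  out ∅∪∅=∅
  n2('aa'): parent n1 fail=0; on 'a' 0 → fail=1;  out {0}∪∅={0}
  n4('ca'): parent n3 fail=0; on 'a' 0 → fail=1;  out ∅∪∅=∅
  n5('cab'): parent n4 fail=1; on 'b' 1→0 → fail=0;  out ∅∪∅=∅
  n6('caba'): parent n5 fail=0; on 'a' 0 → fail=1;  out ∅∪∅=∅
  n7('cabab'): parent n6 fail=1; on 'b' 1→0 → fail=0;  out {1}∪∅={1}

Run:
pos 0 'a': at 1
pos 1 'a': at 2  ** P0@[0:1]
pos 2 'd': at 0 ·f
pos 3 'c': at 3
pos 4 'c': at 3 ·f
pos 5 'b': at 0 ·f
pos 6 'c': at 3
pos 7 'e': at 0 ·f
pos 8 'e': at 0
pos 9 'c': at 3
pos 10 'a': at 4
pos 11 'b': at 5
pos 12 'a': at 6
pos 13 'b': at 7  ** P1@[9:13]
pos 14 'd': at 0 ·f
pos 15 'e': at 0
pos 16 'd': at 0
pos 17 'c': at 3
pos 18 'a': at 4
pos 19 'b': at 5
pos 20 'a': at 6
pos 21 'b': at 7  ** P1@[17:21]
pos 22 'b': at 0 ·f
pos 23 'c': at 3
pos 24 'a': at 4
pos 25 'a': at 2 ·f  ** P0@[24:25]
pos 26 'd': at 0 ·f
pos 27 'c': at 3
pos 28 'c': at 3 ·f
pos 29 'e': at 0 ·f
pos 30 'c': at 3
pos 31 'a': at 4

Matches: [[1,0],[13,1],[21,1],[25,0]]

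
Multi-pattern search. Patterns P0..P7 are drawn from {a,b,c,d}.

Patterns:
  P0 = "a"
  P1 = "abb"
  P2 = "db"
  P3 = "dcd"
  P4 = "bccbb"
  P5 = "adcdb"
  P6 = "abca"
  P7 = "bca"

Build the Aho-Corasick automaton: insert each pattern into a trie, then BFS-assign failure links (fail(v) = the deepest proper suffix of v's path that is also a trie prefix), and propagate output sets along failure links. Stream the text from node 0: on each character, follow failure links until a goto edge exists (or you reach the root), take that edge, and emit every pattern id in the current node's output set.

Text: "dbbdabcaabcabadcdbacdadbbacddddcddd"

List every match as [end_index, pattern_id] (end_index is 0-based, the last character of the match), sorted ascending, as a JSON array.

Construct AC machine:
Trie nodes:
  n0 'ε': a→1 b→8 d→4
  n1 'a': b→2 d→13  ←P0
  n2 'ab': b→3 c→17
  n3 'abb': ·  ←P1
  n4 'd': b→5 c→6
  n5 'db': ·  ←P2
  n6 'dc': d→7
  n7 'dcd': ·  ←P3
  n8 'b': c→9
  n9 'bc': a→19 c→10
  n10 'bcc': b→11
  n11 'bccb': b→12
  n12 'bccbb': ·  ←P4
  n13 'ad': c→14
  n14 'adc': d→15
  n15 'adcd': b→16
  n16 'adcdb': ·  ←P5
  n17 'abc': a→18
  n18 'abca': ·  ←P6
  n19 'bca': ·  ←P7

BFS fail/out derivation:
  n1('a'): parent n0 fail=0; on 'a' 0 → fail=0;  out {0}∪∅={0}
  n4('d'): parent n0 fail=0; on 'd' 0 → fail=0;  out ∅∪∅=∅
  n8('b'): parent n0 fail=0; on 'b' 0 → fail=0;  out ∅∪∅=∅
  n2('ab'): parent n1 fail=0; on 'b' 0 → fail=8;  out ∅∪∅=∅
  n5('db'): parent n4 fail=0; on 'b' 0 → fail=8;  out {2}∪∅={2}
  n6('dc'): parent n4 fail=0; on 'c' 0 → fail=0;  out ∅∪∅=∅
  n9('bc'): parent n8 fail=0; on 'c' 0 → fail=0;  out ∅∪∅=∅
  n13('ad'): parent n1 fail=0; on 'd' 0 → fail=4;  out ∅∪∅=∅
  n3('abb'): parent n2 fail=8; on 'b' 8→0 → fail=8;  out {1}∪∅={1}
  n7('dcd'): parent n6 fail=0; on 'd' 0 → fail=4;  out {3}∪∅={3}
  n10('bcc'): parent n9 fail=0; on 'c' 0 → fail=0;  out ∅∪∅=∅
  n14('adc'): parent n13 fail=4; on 'c' 4 → fail=6;  out ∅∪∅=∅
  n17('abc'): parent n2 fail=8; on 'c' 8 → fail=9;  out ∅∪∅=∅
  n19('bca'): parent n9 fail=0; on 'a' 0 → fail=1;  out {7}∪{0}={0,7}
  n11('bccb'): parent n10 fail=0; on 'b' 0 → fail=8;  out ∅∪∅=∅
  n15('adcd'): parent n14 fail=6; on 'd' 6 → fail=7;  out ∅∪{3}={3}
  n18('abca'): parent n17 fail=9; on 'a' 9 → fail=19;  out {6}∪{0,7}={0,6,7}
  n12('bccbb'): parent n11 fail=8; on 'b' 8→0 → fail=8;  out {4}∪∅={4}
  n16('adcdb'): parent n15 fail=7; on 'b' 7→4 → fail=5;  out {5}∪{2}={2,5}

Scan:
i=0 'd': node 0→4
i=1 'b': node 4→5  emit P2@[0:1]
i=2 'b': node 5→8 ·f
i=3 'd': node 8→4 ·f
i=4 'a': node 4→1 ·f  emit P0@[4:4]
i=5 'b': node 1→2
i=6 'c': node 2→17
i=7 'a': node 17→18  emit P0@[7:7],P6@[4:7],P7@[5:7]
i=8 'a': node 18→1 ·f  emit P0@[8:8]
i=9 'b': node 1→2
i=10 'c': node 2→17
i=11 'a': node 17→18  emit P0@[11:11],P6@[8:11],P7@[9:11]
i=12 'b': node 18→2 ·f
i=13 'a': node 2→1 ·f  emit P0@[13:13]
i=14 'd': node 1→13
i=15 'c': node 13→14
i=16 'd': node 14→15  emit P3@[14:16]
i=17 'b': node 15→16  emit P2@[16:17],P5@[13:17]
i=18 'a': node 16→1 ·f  emit P0@[18:18]
i=19 'c': node 1→0 ·f
i=20 'd': node 0→4
i=21 'a': node 4→1 ·f  emit P0@[21:21]
i=22 'd': node 1→13
i=23 'b': node 13→5 ·f  emit P2@[22:23]
i=24 'b': node 5→8 ·f
i=25 'a': node 8→1 ·f  emit P0@[25:25]
i=26 'c': node 1→0 ·f
i=27 'd': node 0→4
i=28 'd': node 4→4 ·f
i=29 'd': node 4→4 ·f
i=30 'd': node 4→4 ·f
i=31 'c': node 4→6
i=32 'd': node 6→7  emit P3@[30:32]
i=33 'd': node 7→4 ·f
i=34 'd': node 4→4 ·f

Matches: [[1,2],[4,0],[7,0],[7,6],[7,7],[8,0],[11,0],[11,6],[11,7],[13,0],[16,3],[17,2],[17,5],[18,0],[21,0],[23,2],[25,0],[32,3]]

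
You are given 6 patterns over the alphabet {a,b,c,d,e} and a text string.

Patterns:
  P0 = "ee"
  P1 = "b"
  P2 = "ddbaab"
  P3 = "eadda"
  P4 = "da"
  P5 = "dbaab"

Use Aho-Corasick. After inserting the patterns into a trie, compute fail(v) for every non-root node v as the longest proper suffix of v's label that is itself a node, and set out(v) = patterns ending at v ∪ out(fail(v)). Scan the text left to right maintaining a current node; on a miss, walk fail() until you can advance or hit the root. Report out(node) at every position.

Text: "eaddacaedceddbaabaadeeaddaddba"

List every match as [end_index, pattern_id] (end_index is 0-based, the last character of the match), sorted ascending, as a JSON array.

Build automaton:
Trie (insert patterns):
  n0 'ε': b→3 d→4 e→1
  n1 'e': a→10 e→2
  n2 'ee': ·  [P0 ends]
  n3 'b': ·  [P1 ends]
  n4 'd': a→14 b→15 d→5
  n5 'dd': b→6
  n6 'ddb': a→7
  n7 'ddba': a→8
  n8 'ddbaa': b→9
  n9 'ddbaab': ·  [P2 ends]
  n10 'ea': d→11
  n11 'ead': d→12
  n12 'eadd': a→13
  n13 'eadda': ·  [P3 ends]
  n14 'da': ·  [P4 ends]
  n15 'db': a→16
  n16 'dba': a→17
  n17 'dbaa': b→18
  n18 'dbaab': ·  [P5 ends]

BFS fail/out derivation:
  n1('e'): parent n0 fail=0; on 'e' 0 → fail=0;  out ∅∪∅=∅
  n3('b'): parent n0 fail=0; on 'b' 0 → fail=0;  out {1}∪∅={1}
  n4('d'): parent n0 fail=0; on 'd' 0 → fail=0;  out ∅∪∅=∅
  n2('ee'): parent n1 fail=0; on 'e' 0 → fail=1;  out {0}∪∅={0}
  n5('dd'): parent n4 fail=0; on 'd' 0 → fail=4;  out ∅∪∅=∅
  n10('ea'): parent n1 fail=0; on 'a' 0 → fail=0;  out ∅∪∅=∅
  n14('da'): parent n4 fail=0; on 'a' 0 → fail=0;  out {4}∪∅={4}
  n15('db'): parent n4 fail=0; on 'b' 0 → fail=3;  out ∅∪{1}={1}
  n6('ddb'): parent n5 fail=4; on 'b' 4 → fail=15;  out ∅∪{1}={1}
  n11('ead'): parent n10 fail=0; on 'd' 0 → fail=4;  out ∅∪∅=∅
  n16('dba'): parent n15 fail=3; on 'a' 3→0 → fail=0;  out ∅∪∅=∅
  n7('ddba'): parent n6 fail=15; on 'a' 15 → fail=16;  out ∅∪∅=∅
  n12('eadd'): parent n11 fail=4; on 'd' 4 → fail=5;  out ∅∪∅=∅
  n17('dbaa'): parent n16 fail=0; on 'a' 0 → fail=0;  out ∅∪∅=∅
  n8('ddbaa'): parent n7 fail=16; on 'a' 16 → fail=17;  out ∅∪∅=∅
  n13('eadda'): parent n12 fail=5; on 'a' 5→4 → fail=14;  out {3}∪{4}={3,4}
  n18('dbaab'): parent n17 fail=0; on 'b' 0 → fail=3;  out {5}∪{1}={1,5}
  n9('ddbaab'): parent n8 fail=17; on 'b' 17 → fail=18;  out {2}∪{1,5}={1,2,5}

Run:
i=0 'e': node 0→1
i=1 'a': node 1→10
i=2 'd': node 10→11
i=3 'd': node 11→12
i=4 'a': node 12→13  emit P3@[0:4],P4@[3:4]
i=5 'c': node 13→0 (fail-walked)
i=6 'a': node 0→0
i=7 'e': node 0→1
i=8 'd': node 1→4 (fail-walked)
i=9 'c': node 4→0 (fail-walked)
i=10 'e': node 0→1
i=11 'd': node 1→4 (fail-walked)
i=12 'd': node 4→5
i=13 'b': node 5→6  emit P1@[13:13]
i=14 'a': node 6→7
i=15 'a': node 7→8
i=16 'b': node 8→9  emit P1@[16:16],P2@[11:16],P5@[12:16]
i=17 'a': node 9→0 (fail-walked)
i=18 'a': node 0→0
i=19 'd': node 0→4
i=20 'e': node 4→1 (fail-walked)
i=21 'e': node 1→2  emit P0@[20:21]
i=22 'a': node 2→10 (fail-walked)
i=23 'd': node 10→11
i=24 'd': node 11→12
i=25 'a': node 12→13  emit P3@[21:25],P4@[24:25]
i=26 'd': node 13→4 (fail-walked)
i=27 'd': node 4→5
i=28 'b': node 5→6  emit P1@[28:28]
i=29 'a': node 6→7

All matches (sorted): [[4,3],[4,4],[13,1],[16,1],[16,2],[16,5],[21,0],[25,3],[25,4],[28,1]]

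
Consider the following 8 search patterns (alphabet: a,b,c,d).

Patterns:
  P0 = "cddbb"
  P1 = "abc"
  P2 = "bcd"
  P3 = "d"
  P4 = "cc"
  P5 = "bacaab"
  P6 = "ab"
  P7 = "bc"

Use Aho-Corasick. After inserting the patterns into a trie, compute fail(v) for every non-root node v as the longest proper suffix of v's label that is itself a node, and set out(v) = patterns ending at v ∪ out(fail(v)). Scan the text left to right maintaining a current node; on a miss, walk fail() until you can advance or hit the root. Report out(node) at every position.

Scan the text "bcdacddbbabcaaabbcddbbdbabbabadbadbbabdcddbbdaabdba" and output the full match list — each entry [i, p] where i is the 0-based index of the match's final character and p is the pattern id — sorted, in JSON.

Construct AC machine:
Trie nodes:
  0='ε' goto a→6 b→9 c→1 d→12
  1='c' goto c→13 d→2
  2='cd' goto d→3
  3='cdd' goto b→4
  4='cddb' goto b→5
  5='cddbb' goto ·  [P0 ends]
  6='a' goto b→7
  7='ab' goto c→8  [P6 ends]
  8='abc' goto ·  [P1 ends]
  9='b' goto a→14 c→10
  10='bc' goto d→11  [P7 ends]
  11='bcd' goto ·  [P2 ends]
  12='d' goto ·  [P3 ends]
  13='cc' goto ·  [P4 ends]
  14='ba' goto c→15
  15='bac' goto a→16
  16='baca' goto a→17
  17='bacaa' goto b→18
  18='bacaab' goto ·  [P5 ends]

Failure links (BFS by depth):
  n1('c'): parent n0 fail=0; on 'c' 0 → fail=0;  out ∅∪∅=∅
  n6('a'): parent n0 fail=0; on 'a' 0 → fail=0;  out ∅∪∅=∅
  n9('b'): parent n0 fail=0; on 'b' 0 → fail=0;  out ∅∪∅=∅
  n12('d'): parent n0 fail=0; on 'd' 0 → fail=0;  out {3}∪∅={3}
  n2('cd'): parent n1 fail=0; on 'd' 0 → fail=12;  out ∅∪{3}={3}
  n7('ab'): parent n6 fail=0; on 'b' 0 → fail=9;  out {6}∪∅={6}
  n10('bc'): parent n9 fail=0; on 'c' 0 → fail=1;  out {7}∪∅={7}
  n13('cc'): parent n1 fail=0; on 'c' 0 → fail=1;  out {4}∪∅={4}
  n14('ba'): parent n9 fail=0; on 'a' 0 → fail=6;  out ∅∪∅=∅
  n3('cdd'): parent n2 fail=12; on 'd' 12→0 → fail=12;  out ∅∪{3}={3}
  n8('abc'): parent n7 fail=9; on 'c' 9 → fail=10;  out {1}∪{7}={1,7}
  n11('bcd'): parent n10 fail=1; on 'd' 1 → fail=2;  out {2}∪{3}={2,3}
  n15('bac'): parent n14 fail=6; on 'c' 6→0 → fail=1;  out ∅∪∅=∅
  n4('cddb'): parent n3 fail=12; on 'b' 12→0 → fail=9;  out ∅∪∅=∅
  n16('baca'): parent n15 fail=1; on 'a' 1→0 → fail=6;  out ∅∪∅=∅
  n5('cddbb'): parent n4 fail=9; on 'b' 9→0 → fail=9;  out {0}∪∅={0}
  n17('bacaa'): parent n16 fail=6; on 'a' 6→0 → fail=6;  out ∅∪∅=∅
  n18('bacaab'): parent n17 fail=6; on 'b' 6 → fail=7;  out {5}∪{6}={5,6}

Run:
i=0 'b': node 0→9
i=1 'c': node 9→10  ** P7@[0:1]
i=2 'd': node 10→11  ** P2@[0:2],P3@[2:2]
i=3 'a': node 11→6 ·f
i=4 'c': node 6→1 ·f
i=5 'd': node 1→2  ** P3@[5:5]
i=6 'd': node 2→3  ** P3@[6:6]
i=7 'b': node 3→4
i=8 'b': node 4→5  ** P0@[4:8]
i=9 'a': node 5→14 ·f
i=10 'b': node 14→7 ·f  ** P6@[9:10]
i=11 'c': node 7→8  ** P1@[9:11],P7@[10:11]
i=12 'a': node 8→6 ·f
i=13 'a': node 6→6 ·f
i=14 'a': node 6→6 ·f
i=15 'b': node 6→7  ** P6@[14:15]
i=16 'b': node 7→9 ·f
i=17 'c': node 9→10  ** P7@[16:17]
i=18 'd': node 10→11  ** P2@[16:18],P3@[18:18]
i=19 'd': node 11→3 ·f  ** P3@[19:19]
i=20 'b': node 3→4
i=21 'b': node 4→5  ** P0@[17:21]
i=22 'd': node 5→12 ·f  ** P3@[22:22]
i=23 'b': node 12→9 ·f
i=24 'a': node 9→14
i=25 'b': node 14→7 ·f  ** P6@[24:25]
i=26 'b': node 7→9 ·f
i=27 'a': node 9→14
i=28 'b': node 14→7 ·f  ** P6@[27:28]
i=29 'a': node 7→14 ·f
i=30 'd': node 14→12 ·f  ** P3@[30:30]
i=31 'b': node 12→9 ·f
i=32 'a': node 9→14
i=33 'd': node 14→12 ·f  ** P3@[33:33]
i=34 'b': node 12→9 ·f
i=35 'b': node 9→9 ·f
i=36 'a': node 9→14
i=37 'b': node 14→7 ·f  ** P6@[36:37]
i=38 'd': node 7→12 ·f  ** P3@[38:38]
i=39 'c': node 12→1 ·f
i=40 'd': node 1→2  ** P3@[40:40]
i=41 'd': node 2→3  ** P3@[41:41]
i=42 'b': node 3→4
i=43 'b': node 4→5  ** P0@[39:43]
i=44 'd': node 5→12 ·f  ** P3@[44:44]
i=45 'a': node 12→6 ·f
i=46 'a': node 6→6 ·f
i=47 'b': node 6→7  ** P6@[46:47]
i=48 'd': node 7→12 ·f  ** P3@[48:48]
i=49 'b': node 12→9 ·f
i=50 'a': node 9→14

Result: [[1,7],[2,2],[2,3],[5,3],[6,3],[8,0],[10,6],[11,1],[11,7],[15,6],[17,7],[18,2],[18,3],[19,3],[21,0],[22,3],[25,6],[28,6],[30,3],[33,3],[37,6],[38,3],[40,3],[41,3],[43,0],[44,3],[47,6],[48,3]]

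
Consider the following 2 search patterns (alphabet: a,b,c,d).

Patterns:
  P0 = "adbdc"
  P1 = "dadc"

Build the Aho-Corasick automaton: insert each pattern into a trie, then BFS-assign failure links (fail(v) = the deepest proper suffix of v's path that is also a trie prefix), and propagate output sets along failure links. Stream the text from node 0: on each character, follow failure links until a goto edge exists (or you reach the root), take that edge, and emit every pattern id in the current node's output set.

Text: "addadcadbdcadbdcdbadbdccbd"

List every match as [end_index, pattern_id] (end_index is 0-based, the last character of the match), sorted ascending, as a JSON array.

Build automaton:
Trie (insert patterns):
  n0 'ε': a→1 d→6
  n1 'a': d→2
  n2 'ad': b→3
  n3 'adb': d→4
  n4 'adbd': c→5
  n5 'adbdc': ·  [P0 ends]
  n6 'd': a→7
  n7 'da': d→8
  n8 'dad': c→9
  n9 'dadc': ·  [P1 ends]

Failure links (BFS by depth):
  n1('a'): parent n0 fail=0; on 'a' 0 → fail=0;  out ∅∪∅=∅
  n6('d'): parent n0 fail=0; on 'd' 0 → fail=0;  out ∅∪∅=∅
  n2('ad'): parent n1 fail=0; on 'd' 0 → fail=6;  out ∅∪∅=∅
  n7('da'): parent n6 fail=0; on 'a' 0 → fail=1;  out ∅∪∅=∅
  n3('adb'): parent n2 fail=6; on 'b' 6→0 → fail=0;  out ∅∪∅=∅
  n8('dad'): parent n7 fail=1; on 'd' 1 → fail=2;  out ∅∪∅=∅
  n4('adbd'): parent n3 fail=0; on 'd' 0 → fail=6;  out ∅∪∅=∅
  n9('dadc'): parent n8 fail=2; on 'c' 2→6→0 → fail=0;  out {1}∪∅={1}
  n5('adbdc'): parent n4 fail=6; on 'c' 6→0 → fail=0;  out {0}∪∅={0}

Text stream:
i=0 'a': node 0→1
i=1 'd': node 1→2
i=2 'd': node 2→6 (fail-walked)
i=3 'a': node 6→7
i=4 'd': node 7→8
i=5 'c': node 8→9  ** P1@[2:5]
i=6 'a': node 9→1 (fail-walked)
i=7 'd': node 1→2
i=8 'b': node 2→3
i=9 'd': node 3→4
i=10 'c': node 4→5  ** P0@[6:10]
i=11 'a': node 5→1 (fail-walked)
i=12 'd': node 1→2
i=13 'b': node 2→3
i=14 'd': node 3→4
i=15 'c': node 4→5  ** P0@[11:15]
i=16 'd': node 5→6 (fail-walked)
i=17 'b': node 6→0 (fail-walked)
i=18 'a': node 0→1
i=19 'd': node 1→2
i=20 'b': node 2→3
i=21 'd': node 3→4
i=22 'c': node 4→5  ** P0@[18:22]
i=23 'c': node 5→0 (fail-walked)
i=24 'b': node 0→0
i=25 'd': node 0→6

Result: [[5,1],[10,0],[15,0],[22,0]]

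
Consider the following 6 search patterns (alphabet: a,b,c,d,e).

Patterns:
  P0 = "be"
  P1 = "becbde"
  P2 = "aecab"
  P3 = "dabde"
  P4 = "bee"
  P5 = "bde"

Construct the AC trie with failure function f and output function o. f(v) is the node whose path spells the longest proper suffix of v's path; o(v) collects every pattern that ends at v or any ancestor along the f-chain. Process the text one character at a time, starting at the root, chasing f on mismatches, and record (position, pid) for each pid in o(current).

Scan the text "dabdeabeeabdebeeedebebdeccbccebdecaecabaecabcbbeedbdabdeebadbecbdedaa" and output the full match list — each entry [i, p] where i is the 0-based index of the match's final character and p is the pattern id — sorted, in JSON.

Construct AC machine:
Trie (insert patterns):
  n0 'ε': a→7 b→1 d→12
  n1 'b': d→18 e→2
  n2 'be': c→3 e→17  ←P0
  n3 'bec': b→4
  n4 'becb': d→5
  n5 'becbd': e→6
  n6 'becbde': ·  ←P1
  n7 'a': e→8
  n8 'ae': c→9
  n9 'aec': a→10
  n10 'aeca': b→11
  n11 'aecab': ·  ←P2
  n12 'd': a→13
  n13 'da': b→14
  n14 'dab': d→15
  n15 'dabd': e→16
  n16 'dabde': ·  ←P3
  n17 'bee': ·  ←P4
  n18 'bd': e→19
  n19 'bde': ·  ←P5

Failure links (BFS by depth):
  fail(1) 'b': from fail(0)=0 chase 'b': 0 ⇒ 0;  out=∅∪out(0)=∅
  fail(7) 'a': from fail(0)=0 chase 'a': 0 ⇒ 0;  out=∅∪out(0)=∅
  fail(12) 'd': from fail(0)=0 chase 'd': 0 ⇒ 0;  out=∅∪out(0)=∅
  fail(2) 'be': from fail(1)=0 chase 'e': 0 ⇒ 0;  out={0}∪out(0)={0}
  fail(8) 'ae': from fail(7)=0 chase 'e': 0 ⇒ 0;  out=∅∪out(0)=∅
  fail(13) 'da': from fail(12)=0 chase 'a': 0 ⇒ 7;  out=∅∪out(7)=∅
  fail(18) 'bd': from fail(1)=0 chase 'd': 0 ⇒ 12;  out=∅∪out(12)=∅
  fail(3) 'bec': from fail(2)=0 chase 'c': 0 ⇒ 0;  out=∅∪out(0)=∅
  fail(9) 'aec': from fail(8)=0 chase 'c': 0 ⇒ 0;  out=∅∪out(0)=∅
  fail(14) 'dab': from fail(13)=7 chase 'b': 7→0 ⇒ 1;  out=∅∪out(1)=∅
  fail(17) 'bee': from fail(2)=0 chase 'e': 0 ⇒ 0;  out={4}∪out(0)={4}
  fail(19) 'bde': from fail(18)=12 chase 'e': 12→0 ⇒ 0;  out={5}∪out(0)={5}
  fail(4) 'becb': from fail(3)=0 chase 'b': 0 ⇒ 1;  out=∅∪out(1)=∅
  fail(10) 'aeca': from fail(9)=0 chase 'a': 0 ⇒ 7;  out=∅∪out(7)=∅
  fail(15) 'dabd': from fail(14)=1 chase 'd': 1 ⇒ 18;  out=∅∪out(18)=∅
  fail(5) 'becbd': from fail(4)=1 chase 'd': 1 ⇒ 18;  out=∅∪out(18)=∅
  fail(11) 'aecab': from fail(10)=7 chase 'b': 7→0 ⇒ 1;  out={2}∪out(1)={2}
  fail(16) 'dabde': from fail(15)=18 chase 'e': 18 ⇒ 19;  out={3}∪out(19)={3,5}
  fail(6) 'becbde': from fail(5)=18 chase 'e': 18 ⇒ 19;  out={1}∪out(19)={1,5}

Run:
[0] read 'd'  n0⇒n12
[1] read 'a'  n12⇒n13
[2] read 'b'  n13⇒n14
[3] read 'd'  n14⇒n15
[4] read 'e'  n15⇒n16  ** P3@[0:4],P5@[2:4]
[5] read 'a'  n16⇒n7 (via fail)
[6] read 'b'  n7⇒n1 (via fail)
[7] read 'e'  n1⇒n2  ** P0@[6:7]
[8] read 'e'  n2⇒n17  ** P4@[6:8]
[9] read 'a'  n17⇒n7 (via fail)
[10] read 'b'  n7⇒n1 (via fail)
[11] read 'd'  n1⇒n18
[12] read 'e'  n18⇒n19  ** P5@[10:12]
[13] read 'b'  n19⇒n1 (via fail)
[14] read 'e'  n1⇒n2  ** P0@[13:14]
[15] read 'e'  n2⇒n17  ** P4@[13:15]
[16] read 'e'  n17⇒n0 (via fail)
[17] read 'd'  n0⇒n12
[18] read 'e'  n12⇒n0 (via fail)
[19] read 'b'  n0⇒n1
[20] read 'e'  n1⇒n2  ** P0@[19:20]
[21] read 'b'  n2⇒n1 (via fail)
[22] read 'd'  n1⇒n18
[23] read 'e'  n18⇒n19  ** P5@[21:23]
[24] read 'c'  n19⇒n0 (via fail)
[25] read 'c'  n0⇒n0
[26] read 'b'  n0⇒n1
[27] read 'c'  n1⇒n0 (via fail)
[28] read 'c'  n0⇒n0
[29] read 'e'  n0⇒n0
[30] read 'b'  n0⇒n1
[31] read 'd'  n1⇒n18
[32] read 'e'  n18⇒n19  ** P5@[30:32]
[33] read 'c'  n19⇒n0 (via fail)
[34] read 'a'  n0⇒n7
[35] read 'e'  n7⇒n8
[36] read 'c'  n8⇒n9
[37] read 'a'  n9⇒n10
[38] read 'b'  n10⇒n11  ** P2@[34:38]
[39] read 'a'  n11⇒n7 (via fail)
[40] read 'e'  n7⇒n8
[41] read 'c'  n8⇒n9
[42] read 'a'  n9⇒n10
[43] read 'b'  n10⇒n11  ** P2@[39:43]
[44] read 'c'  n11⇒n0 (via fail)
[45] read 'b'  n0⇒n1
[46] read 'b'  n1⇒n1 (via fail)
[47] read 'e'  n1⇒n2  ** P0@[46:47]
[48] read 'e'  n2⇒n17  ** P4@[46:48]
[49] read 'd'  n17⇒n12 (via fail)
[50] read 'b'  n12⇒n1 (via fail)
[51] read 'd'  n1⇒n18
[52] read 'a'  n18⇒n13 (via fail)
[53] read 'b'  n13⇒n14
[54] read 'd'  n14⇒n15
[55] read 'e'  n15⇒n16  ** P3@[51:55],P5@[53:55]
[56] read 'e'  n16⇒n0 (via fail)
[57] read 'b'  n0⇒n1
[58] read 'a'  n1⇒n7 (via fail)
[59] read 'd'  n7⇒n12 (via fail)
[60] read 'b'  n12⇒n1 (via fail)
[61] read 'e'  n1⇒n2  ** P0@[60:61]
[62] read 'c'  n2⇒n3
[63] read 'b'  n3⇒n4
[64] read 'd'  n4⇒n5
[65] read 'e'  n5⇒n6  ** P1@[60:65],P5@[63:65]
[66] read 'd'  n6⇒n12 (via fail)
[67] read 'a'  n12⇒n13
[68] read 'a'  n13⇒n7 (via fail)

All matches (sorted): [[4,3],[4,5],[7,0],[8,4],[12,5],[14,0],[15,4],[20,0],[23,5],[32,5],[38,2],[43,2],[47,0],[48,4],[55,3],[55,5],[61,0],[65,1],[65,5]]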